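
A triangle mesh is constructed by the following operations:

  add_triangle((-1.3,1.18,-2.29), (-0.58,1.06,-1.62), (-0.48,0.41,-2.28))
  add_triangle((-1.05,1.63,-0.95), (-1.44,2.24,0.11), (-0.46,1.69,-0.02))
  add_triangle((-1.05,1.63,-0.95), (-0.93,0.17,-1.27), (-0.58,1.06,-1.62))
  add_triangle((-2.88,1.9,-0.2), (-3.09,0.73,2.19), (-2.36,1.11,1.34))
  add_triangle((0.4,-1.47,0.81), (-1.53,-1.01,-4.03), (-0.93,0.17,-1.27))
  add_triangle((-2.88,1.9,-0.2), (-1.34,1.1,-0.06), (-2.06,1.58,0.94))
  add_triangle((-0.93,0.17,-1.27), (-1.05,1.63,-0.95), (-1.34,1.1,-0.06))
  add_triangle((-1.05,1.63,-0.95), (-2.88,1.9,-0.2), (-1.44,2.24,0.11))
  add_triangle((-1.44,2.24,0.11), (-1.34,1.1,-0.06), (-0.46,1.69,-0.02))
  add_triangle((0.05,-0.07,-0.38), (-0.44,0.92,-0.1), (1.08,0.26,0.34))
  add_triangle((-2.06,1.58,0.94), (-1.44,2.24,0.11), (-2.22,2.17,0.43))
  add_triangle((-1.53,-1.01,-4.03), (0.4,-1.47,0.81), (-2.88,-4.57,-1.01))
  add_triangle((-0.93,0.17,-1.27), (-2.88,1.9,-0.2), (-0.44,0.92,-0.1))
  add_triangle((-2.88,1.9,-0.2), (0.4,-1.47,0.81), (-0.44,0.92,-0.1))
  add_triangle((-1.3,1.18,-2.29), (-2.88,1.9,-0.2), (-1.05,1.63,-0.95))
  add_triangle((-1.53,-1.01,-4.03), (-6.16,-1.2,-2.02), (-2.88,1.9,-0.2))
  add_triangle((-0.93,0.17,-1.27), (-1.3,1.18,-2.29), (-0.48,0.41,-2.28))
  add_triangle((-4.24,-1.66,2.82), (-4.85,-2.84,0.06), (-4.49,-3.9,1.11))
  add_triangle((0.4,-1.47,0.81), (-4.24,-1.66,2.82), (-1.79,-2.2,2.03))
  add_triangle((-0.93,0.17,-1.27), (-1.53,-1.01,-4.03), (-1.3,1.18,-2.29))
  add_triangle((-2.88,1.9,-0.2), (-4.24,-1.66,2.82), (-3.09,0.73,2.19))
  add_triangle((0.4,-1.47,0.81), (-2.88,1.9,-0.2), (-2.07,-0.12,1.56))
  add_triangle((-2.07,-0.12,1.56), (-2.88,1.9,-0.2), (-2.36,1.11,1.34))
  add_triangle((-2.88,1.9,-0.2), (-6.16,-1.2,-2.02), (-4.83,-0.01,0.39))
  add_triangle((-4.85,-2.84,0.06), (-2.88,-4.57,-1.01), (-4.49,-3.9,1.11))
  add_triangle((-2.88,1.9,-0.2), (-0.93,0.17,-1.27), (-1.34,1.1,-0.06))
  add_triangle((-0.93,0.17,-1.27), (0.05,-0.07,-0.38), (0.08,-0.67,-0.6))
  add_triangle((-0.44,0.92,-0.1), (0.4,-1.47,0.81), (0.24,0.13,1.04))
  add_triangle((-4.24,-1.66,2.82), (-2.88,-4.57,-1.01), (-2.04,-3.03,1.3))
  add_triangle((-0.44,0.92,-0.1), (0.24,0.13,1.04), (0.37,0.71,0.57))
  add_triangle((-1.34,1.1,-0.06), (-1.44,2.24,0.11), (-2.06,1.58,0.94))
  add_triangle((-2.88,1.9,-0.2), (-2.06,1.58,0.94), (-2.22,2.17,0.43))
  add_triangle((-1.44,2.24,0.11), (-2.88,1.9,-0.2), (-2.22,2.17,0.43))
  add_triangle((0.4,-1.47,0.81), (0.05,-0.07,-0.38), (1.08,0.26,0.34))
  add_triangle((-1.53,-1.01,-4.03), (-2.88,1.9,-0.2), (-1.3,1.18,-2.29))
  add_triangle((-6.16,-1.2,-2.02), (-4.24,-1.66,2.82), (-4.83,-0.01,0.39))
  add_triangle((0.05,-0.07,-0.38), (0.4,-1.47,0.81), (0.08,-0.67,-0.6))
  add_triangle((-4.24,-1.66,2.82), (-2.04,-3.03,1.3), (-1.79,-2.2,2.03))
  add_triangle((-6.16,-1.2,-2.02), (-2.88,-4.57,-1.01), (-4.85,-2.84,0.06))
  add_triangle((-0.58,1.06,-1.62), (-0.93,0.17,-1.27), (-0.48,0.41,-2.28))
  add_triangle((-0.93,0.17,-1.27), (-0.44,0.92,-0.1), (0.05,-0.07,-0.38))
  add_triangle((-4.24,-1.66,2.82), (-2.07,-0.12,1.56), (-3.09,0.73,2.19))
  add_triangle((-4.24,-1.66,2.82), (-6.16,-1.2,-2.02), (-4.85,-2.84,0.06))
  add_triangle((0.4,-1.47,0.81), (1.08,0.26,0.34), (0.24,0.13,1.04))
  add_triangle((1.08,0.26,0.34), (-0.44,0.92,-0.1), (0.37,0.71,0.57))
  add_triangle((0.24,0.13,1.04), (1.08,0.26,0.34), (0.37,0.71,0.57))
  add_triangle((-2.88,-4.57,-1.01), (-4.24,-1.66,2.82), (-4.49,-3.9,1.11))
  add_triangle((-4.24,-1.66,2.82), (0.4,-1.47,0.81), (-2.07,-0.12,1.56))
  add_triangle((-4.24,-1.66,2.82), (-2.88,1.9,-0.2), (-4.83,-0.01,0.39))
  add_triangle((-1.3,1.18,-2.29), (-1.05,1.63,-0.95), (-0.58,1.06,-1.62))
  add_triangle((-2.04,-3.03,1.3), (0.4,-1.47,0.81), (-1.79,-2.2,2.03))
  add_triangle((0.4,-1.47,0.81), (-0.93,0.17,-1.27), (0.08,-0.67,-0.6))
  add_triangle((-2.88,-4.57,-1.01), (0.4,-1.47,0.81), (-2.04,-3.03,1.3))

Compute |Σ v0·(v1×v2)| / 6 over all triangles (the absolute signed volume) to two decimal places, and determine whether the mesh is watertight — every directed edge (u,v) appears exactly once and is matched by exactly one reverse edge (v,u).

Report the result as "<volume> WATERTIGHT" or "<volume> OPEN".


63.20 OPEN

Per-triangle v0·(v1×v2)/6:
  t1: +0.1692
  t2: +0.2410
  t3: -0.2561
  t4: +0.4287
  t5: -0.4729
  t6: -0.1088
  t7: -0.3304
  t8: +0.6376
  t9: -0.0510
  t10: +0.0725
  t11: +0.1395
  t12: +3.0735
  t13: +0.3791
  t14: +0.1962
  t15: +0.8539
  t16: +8.3707
  t17: +0.2116
  t18: +3.5442
  t19: +0.1750
  t20: -0.3864
  t21: +3.1883
  t22: -0.4286
  t23: -0.7069
  t24: +4.2758
  t25: +3.5319
  t26: -0.1179
  t27: +0.0388
  t28: +0.0791
  t29: +4.4747
  t30: +0.0847
  t31: -0.2482
  t32: +0.3048
  t33: +0.2906
  t34: +0.1217
  t35: +2.7393
  t36: +5.7142
  t37: +0.0178
  t38: +1.3839
  t39: +6.9205
  t40: -0.1989
  t41: +0.0536
  t42: +0.1854
  t43: +6.7791
  t44: +0.2808
  t45: +0.0794
  t46: +0.1019
  t47: +0.1359
  t48: +0.7356
  t49: +3.2265
  t50: +0.1917
  t51: +0.7902
  t52: +0.1804
  t53: +2.1027
Σ = +63.1963 → |volume| = 63.20

Directed edges: 159 total; 9 unmatched, e.g. (-0.46,1.69,-0.02)→(-1.05,1.63,-0.95) → open.


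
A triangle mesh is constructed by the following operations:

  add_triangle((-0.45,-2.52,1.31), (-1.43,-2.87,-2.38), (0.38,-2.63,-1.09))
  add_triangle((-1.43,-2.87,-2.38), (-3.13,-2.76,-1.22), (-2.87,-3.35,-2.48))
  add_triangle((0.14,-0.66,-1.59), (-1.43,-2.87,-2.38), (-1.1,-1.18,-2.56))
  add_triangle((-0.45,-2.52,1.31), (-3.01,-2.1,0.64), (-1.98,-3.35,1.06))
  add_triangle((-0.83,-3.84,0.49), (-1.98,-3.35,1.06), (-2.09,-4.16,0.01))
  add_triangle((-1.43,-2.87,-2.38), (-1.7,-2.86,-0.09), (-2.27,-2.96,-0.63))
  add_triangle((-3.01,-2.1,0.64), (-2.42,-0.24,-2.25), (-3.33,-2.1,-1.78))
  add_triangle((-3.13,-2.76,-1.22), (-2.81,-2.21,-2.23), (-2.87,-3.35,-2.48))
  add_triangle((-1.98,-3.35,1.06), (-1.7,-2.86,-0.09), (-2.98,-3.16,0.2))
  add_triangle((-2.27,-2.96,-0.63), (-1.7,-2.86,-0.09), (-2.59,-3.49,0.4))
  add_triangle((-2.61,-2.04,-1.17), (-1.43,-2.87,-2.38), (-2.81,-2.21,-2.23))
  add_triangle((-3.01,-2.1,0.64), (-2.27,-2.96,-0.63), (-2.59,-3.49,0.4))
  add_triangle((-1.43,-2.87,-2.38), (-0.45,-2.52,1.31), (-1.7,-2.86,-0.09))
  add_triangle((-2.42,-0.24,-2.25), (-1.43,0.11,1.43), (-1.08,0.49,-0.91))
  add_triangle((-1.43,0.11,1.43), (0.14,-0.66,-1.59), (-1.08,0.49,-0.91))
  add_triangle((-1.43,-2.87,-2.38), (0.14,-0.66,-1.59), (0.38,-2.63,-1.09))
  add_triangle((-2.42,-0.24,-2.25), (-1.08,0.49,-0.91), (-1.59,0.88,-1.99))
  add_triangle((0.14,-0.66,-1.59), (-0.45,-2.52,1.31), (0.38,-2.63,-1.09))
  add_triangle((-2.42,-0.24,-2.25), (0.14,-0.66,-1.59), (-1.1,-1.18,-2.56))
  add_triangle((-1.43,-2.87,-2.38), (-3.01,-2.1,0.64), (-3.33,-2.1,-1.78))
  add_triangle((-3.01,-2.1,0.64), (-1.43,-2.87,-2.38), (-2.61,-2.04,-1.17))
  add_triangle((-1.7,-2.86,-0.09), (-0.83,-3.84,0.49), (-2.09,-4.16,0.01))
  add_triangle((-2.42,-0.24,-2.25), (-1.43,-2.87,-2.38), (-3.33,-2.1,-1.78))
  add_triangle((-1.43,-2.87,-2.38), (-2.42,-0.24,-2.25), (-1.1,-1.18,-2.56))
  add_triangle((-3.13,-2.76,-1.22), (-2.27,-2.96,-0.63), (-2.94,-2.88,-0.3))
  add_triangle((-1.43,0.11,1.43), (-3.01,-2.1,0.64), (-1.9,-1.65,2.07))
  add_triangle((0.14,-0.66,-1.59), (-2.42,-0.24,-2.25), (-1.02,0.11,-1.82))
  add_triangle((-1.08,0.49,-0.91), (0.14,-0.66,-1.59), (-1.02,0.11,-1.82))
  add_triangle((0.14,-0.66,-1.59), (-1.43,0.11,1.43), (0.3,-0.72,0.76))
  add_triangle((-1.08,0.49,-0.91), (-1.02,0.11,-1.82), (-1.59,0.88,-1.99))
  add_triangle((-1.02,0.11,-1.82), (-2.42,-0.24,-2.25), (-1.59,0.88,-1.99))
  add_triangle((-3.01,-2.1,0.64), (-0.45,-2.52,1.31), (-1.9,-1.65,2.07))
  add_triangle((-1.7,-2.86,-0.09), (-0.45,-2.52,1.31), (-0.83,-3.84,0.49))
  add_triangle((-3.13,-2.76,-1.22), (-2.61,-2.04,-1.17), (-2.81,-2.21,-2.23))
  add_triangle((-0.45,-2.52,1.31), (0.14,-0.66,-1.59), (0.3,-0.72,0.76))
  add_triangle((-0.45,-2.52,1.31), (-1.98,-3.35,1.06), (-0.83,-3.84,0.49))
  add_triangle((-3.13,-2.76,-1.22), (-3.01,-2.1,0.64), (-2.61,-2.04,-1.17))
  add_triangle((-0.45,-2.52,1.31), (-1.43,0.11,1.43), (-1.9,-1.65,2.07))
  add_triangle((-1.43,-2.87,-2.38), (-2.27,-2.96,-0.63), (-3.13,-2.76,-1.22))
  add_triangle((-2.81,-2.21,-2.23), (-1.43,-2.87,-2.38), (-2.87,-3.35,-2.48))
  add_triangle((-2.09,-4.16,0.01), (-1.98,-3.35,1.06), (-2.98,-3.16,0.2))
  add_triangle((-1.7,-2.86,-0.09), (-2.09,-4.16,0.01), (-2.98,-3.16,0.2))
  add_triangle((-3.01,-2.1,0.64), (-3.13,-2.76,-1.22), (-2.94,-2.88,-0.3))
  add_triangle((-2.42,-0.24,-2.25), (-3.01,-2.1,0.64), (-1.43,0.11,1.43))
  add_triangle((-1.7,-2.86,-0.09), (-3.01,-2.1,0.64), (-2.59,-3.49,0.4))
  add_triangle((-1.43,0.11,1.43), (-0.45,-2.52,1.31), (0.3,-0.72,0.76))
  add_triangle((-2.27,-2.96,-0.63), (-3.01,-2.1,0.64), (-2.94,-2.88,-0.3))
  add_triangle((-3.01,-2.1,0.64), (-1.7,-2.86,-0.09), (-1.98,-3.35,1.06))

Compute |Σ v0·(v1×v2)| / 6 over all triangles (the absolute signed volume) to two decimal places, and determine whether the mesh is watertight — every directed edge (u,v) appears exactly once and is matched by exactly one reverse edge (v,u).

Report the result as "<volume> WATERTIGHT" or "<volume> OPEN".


26.27 WATERTIGHT

Per-triangle v0·(v1×v2)/6:
  t1: +2.3286
  t2: +0.3637
  t3: +0.6101
  t4: +0.4921
  t5: +0.9007
  t6: +0.6278
  t7: +1.4982
  t8: +0.6752
  t9: -0.6136
  t10: +0.2560
  t11: -0.7293
  t12: +0.8354
  t13: +1.3264
  t14: +0.6550
  t15: -0.4485
  t16: +1.0878
  t17: +0.1626
  t18: -0.4237
  t19: +0.3252
  t20: +2.6376
  t21: -1.3252
  t22: -0.0139
  t23: +2.1980
  t24: +1.2378
  t25: +0.3847
  t26: +1.1090
  t27: +0.3834
  t28: +0.0053
  t29: -0.4049
  t30: -0.0687
  t31: +0.3212
  t32: +1.6461
  t33: -0.6568
  t34: +0.1334
  t35: +0.3897
  t36: +0.8328
  t37: +0.2915
  t38: +0.2646
  t39: +1.1251
  t40: +0.4718
  t41: +0.9759
  t42: +0.1286
  t43: +0.5165
  t44: +2.3543
  t45: -0.2546
  t46: +0.5025
  t47: +0.1761
  t48: +0.9825
Σ = +26.2742 → |volume| = 26.27

Directed edges: 144 total, each appears once with its reverse present → watertight.


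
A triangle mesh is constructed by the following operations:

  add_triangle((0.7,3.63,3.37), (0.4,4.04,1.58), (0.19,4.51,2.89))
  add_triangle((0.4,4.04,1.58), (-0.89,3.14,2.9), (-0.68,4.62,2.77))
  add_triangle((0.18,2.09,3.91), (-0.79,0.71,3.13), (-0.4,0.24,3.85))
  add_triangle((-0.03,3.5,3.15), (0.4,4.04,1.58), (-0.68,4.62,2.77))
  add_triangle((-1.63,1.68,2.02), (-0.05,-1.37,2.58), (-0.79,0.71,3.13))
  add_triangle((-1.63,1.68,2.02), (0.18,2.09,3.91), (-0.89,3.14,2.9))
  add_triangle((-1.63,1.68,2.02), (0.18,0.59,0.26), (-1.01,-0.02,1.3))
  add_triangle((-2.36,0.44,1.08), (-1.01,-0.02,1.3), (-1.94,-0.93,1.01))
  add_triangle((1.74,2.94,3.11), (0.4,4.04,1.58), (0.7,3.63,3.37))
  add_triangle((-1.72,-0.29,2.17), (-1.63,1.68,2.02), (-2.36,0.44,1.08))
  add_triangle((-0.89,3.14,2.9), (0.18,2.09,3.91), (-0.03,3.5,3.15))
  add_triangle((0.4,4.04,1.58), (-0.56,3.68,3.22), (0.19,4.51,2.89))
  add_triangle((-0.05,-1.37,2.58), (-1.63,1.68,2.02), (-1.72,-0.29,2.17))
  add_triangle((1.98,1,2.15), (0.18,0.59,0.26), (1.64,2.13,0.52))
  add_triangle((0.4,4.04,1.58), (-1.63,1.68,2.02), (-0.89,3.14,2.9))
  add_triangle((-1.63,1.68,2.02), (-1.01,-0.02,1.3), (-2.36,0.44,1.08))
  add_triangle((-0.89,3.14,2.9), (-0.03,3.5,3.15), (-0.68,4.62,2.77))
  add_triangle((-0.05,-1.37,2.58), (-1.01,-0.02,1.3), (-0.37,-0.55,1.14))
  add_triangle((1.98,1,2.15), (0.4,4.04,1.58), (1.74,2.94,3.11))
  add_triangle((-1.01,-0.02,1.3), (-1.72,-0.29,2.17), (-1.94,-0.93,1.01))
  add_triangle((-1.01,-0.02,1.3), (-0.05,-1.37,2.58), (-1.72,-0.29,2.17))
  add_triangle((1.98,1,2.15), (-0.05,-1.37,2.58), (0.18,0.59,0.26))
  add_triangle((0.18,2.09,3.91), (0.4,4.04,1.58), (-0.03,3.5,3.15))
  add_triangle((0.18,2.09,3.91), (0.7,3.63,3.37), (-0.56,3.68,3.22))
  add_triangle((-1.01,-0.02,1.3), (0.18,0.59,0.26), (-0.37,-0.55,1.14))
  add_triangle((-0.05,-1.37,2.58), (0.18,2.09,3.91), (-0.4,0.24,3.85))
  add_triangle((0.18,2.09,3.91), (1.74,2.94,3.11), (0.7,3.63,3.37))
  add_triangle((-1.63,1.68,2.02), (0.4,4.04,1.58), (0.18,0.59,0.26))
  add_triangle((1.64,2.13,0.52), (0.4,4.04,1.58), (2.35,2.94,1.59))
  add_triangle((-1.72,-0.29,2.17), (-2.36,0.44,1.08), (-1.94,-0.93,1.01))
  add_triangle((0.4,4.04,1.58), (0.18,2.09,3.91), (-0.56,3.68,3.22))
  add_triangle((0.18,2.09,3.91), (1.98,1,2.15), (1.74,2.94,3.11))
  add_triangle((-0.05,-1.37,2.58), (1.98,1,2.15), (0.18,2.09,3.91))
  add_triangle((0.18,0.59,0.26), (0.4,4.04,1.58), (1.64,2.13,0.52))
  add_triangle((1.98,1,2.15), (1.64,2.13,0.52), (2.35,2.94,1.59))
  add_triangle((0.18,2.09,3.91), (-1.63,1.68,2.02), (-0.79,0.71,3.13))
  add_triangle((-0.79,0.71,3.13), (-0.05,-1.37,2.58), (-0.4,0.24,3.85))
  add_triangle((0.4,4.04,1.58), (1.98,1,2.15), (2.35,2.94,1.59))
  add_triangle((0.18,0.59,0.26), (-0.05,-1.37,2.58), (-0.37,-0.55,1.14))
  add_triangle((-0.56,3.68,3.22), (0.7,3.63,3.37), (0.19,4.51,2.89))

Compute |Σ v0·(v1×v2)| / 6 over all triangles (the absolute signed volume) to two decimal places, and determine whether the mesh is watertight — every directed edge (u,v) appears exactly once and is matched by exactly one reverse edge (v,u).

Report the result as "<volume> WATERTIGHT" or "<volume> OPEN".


Per-triangle v0·(v1×v2)/6:
  t1: +0.5952
  t2: -0.5017
  t3: +0.7443
  t4: +1.1200
  t5: +0.7594
  t6: +1.3848
  t7: -0.1494
  t8: -0.4156
  t9: +1.4532
  t10: +1.0545
  t11: +1.0301
  t12: +0.3933
  t13: +1.3962
  t14: -0.2354
  t15: +0.9202
  t16: -0.5579
  t17: +0.7265
  t18: +0.0768
  t19: +0.7667
  t20: -0.0575
  t21: -0.1185
  t22: -0.4625
  t23: +0.7518
  t24: +1.5395
  t25: -0.1104
  t26: +0.8342
  t27: +1.4492
  t28: -0.1470
  t29: +0.8575
  t30: +0.6732
  t31: -1.8926
  t32: +1.7214
  t33: +3.3862
  t34: -0.0538
  t35: +0.3163
  t36: +1.4467
  t37: +0.3845
  t38: +1.8809
  t39: -0.1133
  t40: +0.9155
Σ = +23.7626 → |volume| = 23.76

Directed edges: 120 total, each appears once with its reverse present → watertight.

23.76 WATERTIGHT


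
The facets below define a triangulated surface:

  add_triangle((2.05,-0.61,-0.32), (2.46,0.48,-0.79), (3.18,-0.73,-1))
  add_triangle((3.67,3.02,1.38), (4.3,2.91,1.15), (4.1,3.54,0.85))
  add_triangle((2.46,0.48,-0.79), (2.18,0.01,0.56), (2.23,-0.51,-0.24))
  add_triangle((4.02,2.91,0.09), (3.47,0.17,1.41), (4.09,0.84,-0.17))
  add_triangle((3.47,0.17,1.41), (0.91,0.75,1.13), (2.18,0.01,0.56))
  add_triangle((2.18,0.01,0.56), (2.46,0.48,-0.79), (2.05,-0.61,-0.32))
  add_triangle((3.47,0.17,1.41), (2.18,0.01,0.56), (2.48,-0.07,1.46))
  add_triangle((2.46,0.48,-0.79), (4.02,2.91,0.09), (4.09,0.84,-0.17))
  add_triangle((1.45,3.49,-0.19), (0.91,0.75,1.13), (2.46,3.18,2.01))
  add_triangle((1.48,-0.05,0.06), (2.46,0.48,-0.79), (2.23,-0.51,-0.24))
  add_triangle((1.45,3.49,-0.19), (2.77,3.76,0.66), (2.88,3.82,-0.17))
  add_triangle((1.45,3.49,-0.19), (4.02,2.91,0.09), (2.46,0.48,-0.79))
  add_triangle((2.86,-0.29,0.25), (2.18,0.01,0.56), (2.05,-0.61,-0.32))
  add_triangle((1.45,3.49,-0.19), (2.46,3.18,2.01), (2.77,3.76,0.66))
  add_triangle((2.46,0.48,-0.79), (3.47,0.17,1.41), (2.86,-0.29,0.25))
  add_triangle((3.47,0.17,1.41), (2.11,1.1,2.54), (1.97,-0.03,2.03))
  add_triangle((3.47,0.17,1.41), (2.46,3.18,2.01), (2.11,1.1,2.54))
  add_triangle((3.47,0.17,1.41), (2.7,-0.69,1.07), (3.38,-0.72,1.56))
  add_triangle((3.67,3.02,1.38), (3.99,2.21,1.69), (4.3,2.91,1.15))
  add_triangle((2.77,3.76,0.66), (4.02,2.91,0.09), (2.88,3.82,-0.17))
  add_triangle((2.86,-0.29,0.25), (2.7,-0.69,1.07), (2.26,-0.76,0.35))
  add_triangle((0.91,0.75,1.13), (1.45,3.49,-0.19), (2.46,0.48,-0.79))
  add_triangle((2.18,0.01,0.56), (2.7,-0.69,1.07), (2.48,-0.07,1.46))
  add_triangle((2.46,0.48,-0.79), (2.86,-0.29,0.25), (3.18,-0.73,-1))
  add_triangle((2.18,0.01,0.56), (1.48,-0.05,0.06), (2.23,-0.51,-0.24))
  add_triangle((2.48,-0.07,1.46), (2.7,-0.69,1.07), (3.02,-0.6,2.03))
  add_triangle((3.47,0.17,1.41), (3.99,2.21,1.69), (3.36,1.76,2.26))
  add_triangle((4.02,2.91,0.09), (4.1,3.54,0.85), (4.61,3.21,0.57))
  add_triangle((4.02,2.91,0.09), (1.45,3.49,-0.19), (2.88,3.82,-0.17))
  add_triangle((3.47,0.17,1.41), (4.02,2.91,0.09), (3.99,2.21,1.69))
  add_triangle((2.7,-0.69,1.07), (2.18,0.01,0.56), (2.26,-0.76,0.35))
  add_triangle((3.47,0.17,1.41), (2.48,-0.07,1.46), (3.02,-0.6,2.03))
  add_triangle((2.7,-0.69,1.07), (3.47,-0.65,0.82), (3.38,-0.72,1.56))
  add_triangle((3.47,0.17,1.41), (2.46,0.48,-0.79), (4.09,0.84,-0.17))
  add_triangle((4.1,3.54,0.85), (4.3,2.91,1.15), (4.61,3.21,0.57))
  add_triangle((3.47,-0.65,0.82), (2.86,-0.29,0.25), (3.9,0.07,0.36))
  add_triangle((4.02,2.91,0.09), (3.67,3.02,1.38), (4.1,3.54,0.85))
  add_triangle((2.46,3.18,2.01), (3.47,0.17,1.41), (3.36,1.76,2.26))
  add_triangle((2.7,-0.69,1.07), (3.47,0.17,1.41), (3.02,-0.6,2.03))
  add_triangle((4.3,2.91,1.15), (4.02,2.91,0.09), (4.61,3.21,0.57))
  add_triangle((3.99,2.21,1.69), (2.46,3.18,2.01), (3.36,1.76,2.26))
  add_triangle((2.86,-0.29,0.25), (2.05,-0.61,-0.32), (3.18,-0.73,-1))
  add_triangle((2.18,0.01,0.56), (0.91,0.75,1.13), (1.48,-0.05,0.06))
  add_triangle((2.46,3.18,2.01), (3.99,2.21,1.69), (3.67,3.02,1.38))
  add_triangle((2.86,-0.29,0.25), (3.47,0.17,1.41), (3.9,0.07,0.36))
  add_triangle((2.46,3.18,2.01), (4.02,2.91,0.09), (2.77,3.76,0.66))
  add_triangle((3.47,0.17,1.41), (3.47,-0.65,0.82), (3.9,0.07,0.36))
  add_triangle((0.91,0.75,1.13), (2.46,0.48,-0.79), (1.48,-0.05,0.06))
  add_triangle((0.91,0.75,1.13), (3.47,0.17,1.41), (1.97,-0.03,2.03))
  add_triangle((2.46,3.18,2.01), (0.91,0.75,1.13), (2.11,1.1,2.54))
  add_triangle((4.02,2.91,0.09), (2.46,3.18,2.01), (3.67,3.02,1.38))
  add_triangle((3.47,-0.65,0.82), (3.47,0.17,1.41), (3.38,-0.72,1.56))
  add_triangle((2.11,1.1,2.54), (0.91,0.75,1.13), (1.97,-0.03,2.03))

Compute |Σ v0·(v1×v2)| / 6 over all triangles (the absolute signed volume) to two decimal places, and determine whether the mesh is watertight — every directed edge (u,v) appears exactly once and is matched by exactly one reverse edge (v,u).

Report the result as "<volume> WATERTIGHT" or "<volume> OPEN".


Per-triangle v0·(v1×v2)/6:
  t1: -0.1785
  t2: +0.3133
  t3: +0.4072
  t4: +2.3034
  t5: -0.0904
  t6: -0.4642
  t7: -0.0614
  t8: +0.9728
  t9: +0.0157
  t10: -0.1413
  t11: +0.6236
  t12: +1.5756
  t13: +0.0158
  t14: +0.9610
  t15: +0.6348
  t16: +0.8318
  t17: +2.3949
  t18: -0.1026
  t19: +0.3794
  t20: +0.9709
  t21: +0.1808
  t22: -1.8054
  t23: -0.1989
  t24: +0.6396
  t25: -0.0437
  t26: -0.1745
  t27: +0.9790
  t28: +0.2435
  t29: -0.1247
  t30: +1.9061
  t31: -0.1642
  t32: +0.1067
  t33: +0.0594
  t34: +0.2811
  t35: +0.3477
  t36: +0.1173
  t37: -0.3129
  t38: -0.6508
  t39: +0.3935
  t40: -0.0263
  t41: +1.0765
  t42: +0.1480
  t43: -0.0683
  t44: +0.8464
  t45: -0.2408
  t46: +1.7379
  t47: +0.5395
  t48: -0.3232
  t49: -0.5572
  t50: +0.1153
  t51: +0.7408
  t52: +0.3907
  t53: -0.0203
Σ = +17.5003 → |volume| = 17.50

Directed edges: 159 total; 9 unmatched, e.g. (2.86,-0.29,0.25)→(2.18,0.01,0.56) → open.

17.50 OPEN


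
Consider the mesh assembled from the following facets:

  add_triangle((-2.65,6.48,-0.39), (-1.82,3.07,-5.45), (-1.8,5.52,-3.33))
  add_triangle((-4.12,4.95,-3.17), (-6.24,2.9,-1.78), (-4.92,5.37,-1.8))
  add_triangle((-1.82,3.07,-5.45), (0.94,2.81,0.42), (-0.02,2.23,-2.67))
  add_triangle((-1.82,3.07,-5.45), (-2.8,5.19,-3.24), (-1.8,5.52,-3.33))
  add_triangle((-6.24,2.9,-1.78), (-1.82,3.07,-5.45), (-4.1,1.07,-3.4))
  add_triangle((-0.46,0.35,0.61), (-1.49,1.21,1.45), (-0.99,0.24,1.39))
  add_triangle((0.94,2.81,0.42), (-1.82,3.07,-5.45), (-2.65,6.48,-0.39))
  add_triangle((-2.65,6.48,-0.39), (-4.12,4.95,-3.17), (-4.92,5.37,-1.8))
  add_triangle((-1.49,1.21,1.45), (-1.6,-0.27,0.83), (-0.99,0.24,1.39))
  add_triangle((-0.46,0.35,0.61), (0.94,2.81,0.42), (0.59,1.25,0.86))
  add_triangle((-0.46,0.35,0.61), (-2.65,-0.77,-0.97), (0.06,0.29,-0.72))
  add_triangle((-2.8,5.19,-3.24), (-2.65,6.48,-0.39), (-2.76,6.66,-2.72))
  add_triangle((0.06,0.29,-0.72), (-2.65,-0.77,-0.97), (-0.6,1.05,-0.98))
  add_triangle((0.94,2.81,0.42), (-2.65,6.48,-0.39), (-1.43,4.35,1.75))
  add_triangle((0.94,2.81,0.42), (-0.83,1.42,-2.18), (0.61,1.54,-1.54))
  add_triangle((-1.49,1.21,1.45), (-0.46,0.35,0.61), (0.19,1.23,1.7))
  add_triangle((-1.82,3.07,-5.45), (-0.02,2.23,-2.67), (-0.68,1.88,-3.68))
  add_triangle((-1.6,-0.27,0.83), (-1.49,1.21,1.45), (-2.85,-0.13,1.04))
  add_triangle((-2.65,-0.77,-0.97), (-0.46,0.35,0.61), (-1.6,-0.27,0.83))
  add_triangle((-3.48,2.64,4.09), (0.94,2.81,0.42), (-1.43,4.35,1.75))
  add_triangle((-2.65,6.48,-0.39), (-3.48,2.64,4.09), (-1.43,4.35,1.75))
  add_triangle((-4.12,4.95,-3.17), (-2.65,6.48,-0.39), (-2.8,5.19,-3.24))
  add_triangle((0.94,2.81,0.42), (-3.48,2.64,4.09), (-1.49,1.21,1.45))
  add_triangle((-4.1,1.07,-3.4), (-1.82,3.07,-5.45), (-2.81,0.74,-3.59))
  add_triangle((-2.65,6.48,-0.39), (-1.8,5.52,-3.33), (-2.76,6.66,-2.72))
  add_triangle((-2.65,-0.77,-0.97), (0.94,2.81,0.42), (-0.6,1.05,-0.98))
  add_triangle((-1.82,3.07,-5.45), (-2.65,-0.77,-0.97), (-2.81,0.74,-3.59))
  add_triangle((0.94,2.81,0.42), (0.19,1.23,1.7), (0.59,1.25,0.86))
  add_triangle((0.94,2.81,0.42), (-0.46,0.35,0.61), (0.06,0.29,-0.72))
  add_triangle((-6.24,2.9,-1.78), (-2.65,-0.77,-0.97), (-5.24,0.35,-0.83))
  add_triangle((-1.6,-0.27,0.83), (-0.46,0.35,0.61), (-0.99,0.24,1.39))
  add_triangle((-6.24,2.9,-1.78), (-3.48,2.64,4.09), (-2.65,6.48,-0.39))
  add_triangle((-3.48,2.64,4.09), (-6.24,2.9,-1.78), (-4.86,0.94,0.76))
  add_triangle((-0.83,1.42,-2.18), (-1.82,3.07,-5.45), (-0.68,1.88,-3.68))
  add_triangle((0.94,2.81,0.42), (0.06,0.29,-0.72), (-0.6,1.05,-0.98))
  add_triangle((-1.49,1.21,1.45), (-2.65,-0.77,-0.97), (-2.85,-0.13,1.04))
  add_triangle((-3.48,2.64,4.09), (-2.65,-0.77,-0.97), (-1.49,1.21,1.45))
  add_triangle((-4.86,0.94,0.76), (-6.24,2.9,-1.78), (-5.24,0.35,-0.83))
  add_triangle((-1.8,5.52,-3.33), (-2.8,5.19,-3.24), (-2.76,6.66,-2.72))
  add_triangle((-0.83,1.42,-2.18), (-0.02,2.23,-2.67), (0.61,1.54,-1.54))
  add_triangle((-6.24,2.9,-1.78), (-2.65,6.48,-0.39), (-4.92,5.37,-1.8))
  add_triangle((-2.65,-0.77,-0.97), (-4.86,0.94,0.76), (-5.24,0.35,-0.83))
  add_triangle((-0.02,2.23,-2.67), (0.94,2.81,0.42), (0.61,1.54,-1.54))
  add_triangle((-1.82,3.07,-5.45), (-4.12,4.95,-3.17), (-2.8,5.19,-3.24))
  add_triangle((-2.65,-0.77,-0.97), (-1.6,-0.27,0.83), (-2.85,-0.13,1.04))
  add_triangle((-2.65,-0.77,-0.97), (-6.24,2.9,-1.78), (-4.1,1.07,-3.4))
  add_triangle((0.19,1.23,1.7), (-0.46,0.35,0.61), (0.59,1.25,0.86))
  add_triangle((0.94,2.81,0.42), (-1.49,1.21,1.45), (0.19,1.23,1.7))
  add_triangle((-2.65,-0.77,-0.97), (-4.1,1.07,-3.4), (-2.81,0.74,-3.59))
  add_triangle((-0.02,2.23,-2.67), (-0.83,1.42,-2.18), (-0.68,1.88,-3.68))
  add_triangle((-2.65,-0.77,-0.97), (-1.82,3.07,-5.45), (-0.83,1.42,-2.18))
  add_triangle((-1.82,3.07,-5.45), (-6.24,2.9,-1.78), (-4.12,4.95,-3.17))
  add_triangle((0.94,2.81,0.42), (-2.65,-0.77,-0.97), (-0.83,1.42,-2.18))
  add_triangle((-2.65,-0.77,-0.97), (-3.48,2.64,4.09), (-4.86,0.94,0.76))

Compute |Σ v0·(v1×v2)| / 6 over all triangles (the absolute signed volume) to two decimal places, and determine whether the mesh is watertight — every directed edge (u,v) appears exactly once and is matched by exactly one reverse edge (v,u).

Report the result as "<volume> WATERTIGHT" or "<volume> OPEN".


124.66 WATERTIGHT

Per-triangle v0·(v1×v2)/6:
  t1: -4.4287
  t2: +5.1450
  t3: +1.8847
  t4: +3.5842
  t5: +9.4436
  t6: +0.0202
  t7: +11.5207
  t8: +5.1067
  t9: +0.2681
  t10: -0.2268
  t11: -0.2522
  t12: +1.5820
  t13: +0.3097
  t14: +4.3172
  t15: -1.1882
  t16: +0.0668
  t17: +0.5147
  t18: +0.2342
  t19: -0.2354
  t20: +2.7459
  t21: +6.8166
  t22: +4.5246
  t23: -0.6859
  t24: +2.2160
  t25: +1.2635
  t26: +0.8930
  t27: -0.7827
  t28: +0.1918
  t29: -0.2160
  t30: +1.8480
  t31: -0.0596
  t32: +27.3540
  t33: +9.2533
  t34: -0.0779
  t35: +0.3204
  t36: +0.8964
  t37: -0.6744
  t38: +3.7431
  t39: +1.3814
  t40: +0.0190
  t41: +3.3379
  t42: +0.9695
  t43: +0.7684
  t44: +4.4190
  t45: +0.2572
  t46: +4.4570
  t47: -0.0812
  t48: +1.2138
  t49: +1.2526
  t50: -0.3158
  t51: -0.5276
  t52: +10.9509
  t53: -2.1579
  t54: +1.4780
Σ = +124.6587 → |volume| = 124.66

Directed edges: 162 total, each appears once with its reverse present → watertight.


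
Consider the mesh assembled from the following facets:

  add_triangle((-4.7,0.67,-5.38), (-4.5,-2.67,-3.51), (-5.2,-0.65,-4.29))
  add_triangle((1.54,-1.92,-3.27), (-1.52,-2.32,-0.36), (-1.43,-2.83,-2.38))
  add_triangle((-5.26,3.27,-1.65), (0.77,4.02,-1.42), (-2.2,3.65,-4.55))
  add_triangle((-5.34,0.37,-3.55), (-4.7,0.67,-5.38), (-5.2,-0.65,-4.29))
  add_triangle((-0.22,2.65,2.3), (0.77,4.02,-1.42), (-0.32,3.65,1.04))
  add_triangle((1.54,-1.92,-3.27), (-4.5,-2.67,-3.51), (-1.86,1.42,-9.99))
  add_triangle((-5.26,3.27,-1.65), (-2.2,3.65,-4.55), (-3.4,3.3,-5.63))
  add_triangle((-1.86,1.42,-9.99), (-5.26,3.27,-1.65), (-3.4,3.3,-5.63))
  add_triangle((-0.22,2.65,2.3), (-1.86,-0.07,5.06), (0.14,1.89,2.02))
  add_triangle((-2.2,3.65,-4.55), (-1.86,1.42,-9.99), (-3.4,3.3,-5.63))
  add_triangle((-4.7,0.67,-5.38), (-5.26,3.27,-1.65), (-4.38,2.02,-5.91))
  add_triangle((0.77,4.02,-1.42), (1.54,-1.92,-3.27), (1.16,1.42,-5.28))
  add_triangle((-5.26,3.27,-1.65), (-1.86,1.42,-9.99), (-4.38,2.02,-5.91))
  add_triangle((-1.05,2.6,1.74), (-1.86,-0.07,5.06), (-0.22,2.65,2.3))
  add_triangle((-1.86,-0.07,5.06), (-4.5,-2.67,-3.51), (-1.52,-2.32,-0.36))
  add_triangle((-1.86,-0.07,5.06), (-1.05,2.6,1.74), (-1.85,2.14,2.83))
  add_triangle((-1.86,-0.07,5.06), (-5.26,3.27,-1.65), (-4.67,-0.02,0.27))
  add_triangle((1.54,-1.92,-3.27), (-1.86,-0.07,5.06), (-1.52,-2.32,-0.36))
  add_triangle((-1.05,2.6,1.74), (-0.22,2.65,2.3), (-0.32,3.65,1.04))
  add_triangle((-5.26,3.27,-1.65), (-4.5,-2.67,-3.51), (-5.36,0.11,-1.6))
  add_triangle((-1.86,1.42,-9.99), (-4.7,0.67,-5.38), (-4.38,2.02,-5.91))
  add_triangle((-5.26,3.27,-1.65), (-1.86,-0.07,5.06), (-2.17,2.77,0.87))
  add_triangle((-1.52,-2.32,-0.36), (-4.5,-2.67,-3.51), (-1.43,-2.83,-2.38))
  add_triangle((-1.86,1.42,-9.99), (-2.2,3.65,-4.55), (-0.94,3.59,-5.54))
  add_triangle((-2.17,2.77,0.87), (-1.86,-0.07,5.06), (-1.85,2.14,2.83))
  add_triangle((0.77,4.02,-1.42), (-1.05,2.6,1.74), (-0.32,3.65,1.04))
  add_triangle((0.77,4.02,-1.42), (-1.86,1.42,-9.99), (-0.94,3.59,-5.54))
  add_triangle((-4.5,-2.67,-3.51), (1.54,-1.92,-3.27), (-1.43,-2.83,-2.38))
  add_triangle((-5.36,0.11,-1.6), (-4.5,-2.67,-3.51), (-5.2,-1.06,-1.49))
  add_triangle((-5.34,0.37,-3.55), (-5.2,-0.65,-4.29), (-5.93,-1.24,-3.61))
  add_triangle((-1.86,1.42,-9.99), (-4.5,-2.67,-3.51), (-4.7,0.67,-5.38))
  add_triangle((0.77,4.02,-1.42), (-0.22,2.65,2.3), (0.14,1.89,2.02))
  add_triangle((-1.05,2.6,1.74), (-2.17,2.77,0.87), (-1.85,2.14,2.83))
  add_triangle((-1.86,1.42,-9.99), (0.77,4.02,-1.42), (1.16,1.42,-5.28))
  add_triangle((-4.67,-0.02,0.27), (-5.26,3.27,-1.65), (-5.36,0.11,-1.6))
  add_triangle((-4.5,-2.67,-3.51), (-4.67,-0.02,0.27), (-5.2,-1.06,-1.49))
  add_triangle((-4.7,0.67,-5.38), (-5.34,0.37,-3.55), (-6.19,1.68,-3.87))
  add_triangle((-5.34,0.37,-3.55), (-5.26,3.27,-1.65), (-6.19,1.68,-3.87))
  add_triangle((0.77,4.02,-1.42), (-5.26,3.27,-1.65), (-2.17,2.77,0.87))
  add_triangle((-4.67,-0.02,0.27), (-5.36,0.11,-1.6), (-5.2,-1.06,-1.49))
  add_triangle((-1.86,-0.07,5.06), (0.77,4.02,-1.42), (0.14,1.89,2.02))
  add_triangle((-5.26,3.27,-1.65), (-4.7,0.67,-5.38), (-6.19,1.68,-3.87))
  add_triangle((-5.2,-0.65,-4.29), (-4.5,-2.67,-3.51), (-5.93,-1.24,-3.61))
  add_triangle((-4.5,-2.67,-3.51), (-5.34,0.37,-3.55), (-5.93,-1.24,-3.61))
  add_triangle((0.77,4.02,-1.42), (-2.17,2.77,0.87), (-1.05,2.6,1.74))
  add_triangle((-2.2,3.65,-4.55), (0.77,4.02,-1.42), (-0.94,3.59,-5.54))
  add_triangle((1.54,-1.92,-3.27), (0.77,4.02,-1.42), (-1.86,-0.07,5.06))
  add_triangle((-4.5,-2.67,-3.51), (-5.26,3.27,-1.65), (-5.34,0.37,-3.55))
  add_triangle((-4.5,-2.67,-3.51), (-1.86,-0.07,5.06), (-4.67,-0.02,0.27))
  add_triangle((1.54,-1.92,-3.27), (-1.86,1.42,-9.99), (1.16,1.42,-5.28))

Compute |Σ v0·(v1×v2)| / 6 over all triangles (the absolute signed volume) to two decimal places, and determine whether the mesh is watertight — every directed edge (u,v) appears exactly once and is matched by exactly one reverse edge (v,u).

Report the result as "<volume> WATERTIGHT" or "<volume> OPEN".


246.41 WATERTIGHT

Per-triangle v0·(v1×v2)/6:
  t1: +2.5236
  t2: +1.6123
  t3: +11.8983
  t4: +2.2834
  t5: +1.0741
  t6: +26.6110
  t7: +5.1164
  t8: +8.7279
  t9: +0.9843
  t10: +6.1292
  t11: +6.5480
  t12: +3.7587
  t13: +6.8452
  t14: +2.3123
  t15: +7.5649
  t16: +1.0377
  t17: +12.5972
  t18: +3.4012
  t19: +0.7801
  t20: +6.3175
  t21: +7.7830
  t22: +8.6973
  t23: +2.5720
  t24: +6.7701
  t25: +1.5004
  t26: +0.6007
  t27: +4.2452
  t28: +3.9572
  t29: +2.4119
  t30: +1.5227
  t31: +18.9066
  t32: +0.8288
  t33: +1.0571
  t34: +12.4709
  t35: +4.6922
  t36: +0.6492
  t37: +2.5865
  t38: +1.4227
  t39: +8.1855
  t40: +1.7279
  t41: -2.5762
  t42: +3.6170
  t43: +2.2545
  t44: -1.6434
  t45: +2.8929
  t46: +4.7419
  t47: +1.5513
  t48: +3.5605
  t49: +10.3997
  t50: +10.9048
Σ = +246.4144 → |volume| = 246.41

Directed edges: 150 total, each appears once with its reverse present → watertight.


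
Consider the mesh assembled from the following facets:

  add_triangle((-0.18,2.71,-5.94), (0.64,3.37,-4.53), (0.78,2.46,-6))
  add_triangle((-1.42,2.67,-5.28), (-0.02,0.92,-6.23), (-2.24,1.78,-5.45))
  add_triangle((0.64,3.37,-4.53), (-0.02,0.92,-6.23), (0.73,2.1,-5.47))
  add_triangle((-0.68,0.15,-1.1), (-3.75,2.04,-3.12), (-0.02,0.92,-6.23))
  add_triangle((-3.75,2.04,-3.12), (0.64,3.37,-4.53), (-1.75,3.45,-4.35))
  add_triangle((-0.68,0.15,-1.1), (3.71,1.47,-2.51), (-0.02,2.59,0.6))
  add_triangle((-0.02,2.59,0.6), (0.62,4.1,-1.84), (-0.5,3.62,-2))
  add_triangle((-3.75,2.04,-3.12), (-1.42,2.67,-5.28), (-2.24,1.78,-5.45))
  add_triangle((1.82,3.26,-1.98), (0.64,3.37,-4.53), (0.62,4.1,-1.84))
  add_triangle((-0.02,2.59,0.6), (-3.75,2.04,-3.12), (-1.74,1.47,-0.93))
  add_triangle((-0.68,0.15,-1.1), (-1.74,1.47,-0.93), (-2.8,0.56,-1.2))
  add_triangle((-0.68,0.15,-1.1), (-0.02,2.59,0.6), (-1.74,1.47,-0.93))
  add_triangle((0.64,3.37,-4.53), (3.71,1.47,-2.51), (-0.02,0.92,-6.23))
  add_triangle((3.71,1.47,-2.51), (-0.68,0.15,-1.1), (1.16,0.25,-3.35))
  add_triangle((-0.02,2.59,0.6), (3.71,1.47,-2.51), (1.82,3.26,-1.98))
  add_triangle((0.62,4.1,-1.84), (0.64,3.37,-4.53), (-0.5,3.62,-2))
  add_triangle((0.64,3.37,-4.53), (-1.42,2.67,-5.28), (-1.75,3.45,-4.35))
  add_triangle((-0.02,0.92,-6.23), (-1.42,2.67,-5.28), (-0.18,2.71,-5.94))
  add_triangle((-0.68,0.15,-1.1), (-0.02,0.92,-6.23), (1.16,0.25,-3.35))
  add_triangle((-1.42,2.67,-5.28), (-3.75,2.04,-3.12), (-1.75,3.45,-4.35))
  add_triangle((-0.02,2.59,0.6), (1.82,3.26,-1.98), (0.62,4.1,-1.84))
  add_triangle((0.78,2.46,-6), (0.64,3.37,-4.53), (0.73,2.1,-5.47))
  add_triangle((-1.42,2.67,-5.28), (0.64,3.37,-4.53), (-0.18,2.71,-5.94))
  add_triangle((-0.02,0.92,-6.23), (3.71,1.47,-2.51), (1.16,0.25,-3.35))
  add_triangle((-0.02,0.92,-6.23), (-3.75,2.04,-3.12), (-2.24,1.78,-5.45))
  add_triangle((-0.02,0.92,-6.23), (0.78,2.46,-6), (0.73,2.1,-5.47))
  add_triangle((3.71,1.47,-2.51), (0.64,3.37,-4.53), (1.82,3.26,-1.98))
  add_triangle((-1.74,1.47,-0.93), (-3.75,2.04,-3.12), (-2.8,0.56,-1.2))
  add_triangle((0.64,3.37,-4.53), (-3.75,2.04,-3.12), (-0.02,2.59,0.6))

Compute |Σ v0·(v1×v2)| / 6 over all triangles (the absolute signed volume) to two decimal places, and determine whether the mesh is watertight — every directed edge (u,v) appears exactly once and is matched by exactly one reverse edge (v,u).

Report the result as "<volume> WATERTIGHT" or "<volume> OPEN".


Per-triangle v0·(v1×v2)/6:
  t1: +1.4544
  t2: +2.9415
  t3: -1.2184
  t4: +1.1576
  t5: -1.1786
  t6: -2.6581
  t7: +1.3670
  t8: +2.8150
  t9: +2.6903
  t10: +0.6327
  t11: -0.4222
  t12: -0.4744
  t13: +9.6805
  t14: -0.8675
  t15: +2.1233
  t16: +2.1933
  t17: +2.5956
  t18: +2.3543
  t19: +0.1870
  t20: +2.9667
  t21: +1.4527
  t22: +0.0359
  t23: +1.8266
  t24: +2.2811
  t25: +0.1425
  t26: +0.1493
  t27: +4.9891
  t28: +0.6812
  t29: +9.5934
Σ = +49.4918 → |volume| = 49.49

Directed edges: 87 total; 9 unmatched, e.g. (0.78,2.46,-6)→(-0.18,2.71,-5.94) → open.

49.49 OPEN


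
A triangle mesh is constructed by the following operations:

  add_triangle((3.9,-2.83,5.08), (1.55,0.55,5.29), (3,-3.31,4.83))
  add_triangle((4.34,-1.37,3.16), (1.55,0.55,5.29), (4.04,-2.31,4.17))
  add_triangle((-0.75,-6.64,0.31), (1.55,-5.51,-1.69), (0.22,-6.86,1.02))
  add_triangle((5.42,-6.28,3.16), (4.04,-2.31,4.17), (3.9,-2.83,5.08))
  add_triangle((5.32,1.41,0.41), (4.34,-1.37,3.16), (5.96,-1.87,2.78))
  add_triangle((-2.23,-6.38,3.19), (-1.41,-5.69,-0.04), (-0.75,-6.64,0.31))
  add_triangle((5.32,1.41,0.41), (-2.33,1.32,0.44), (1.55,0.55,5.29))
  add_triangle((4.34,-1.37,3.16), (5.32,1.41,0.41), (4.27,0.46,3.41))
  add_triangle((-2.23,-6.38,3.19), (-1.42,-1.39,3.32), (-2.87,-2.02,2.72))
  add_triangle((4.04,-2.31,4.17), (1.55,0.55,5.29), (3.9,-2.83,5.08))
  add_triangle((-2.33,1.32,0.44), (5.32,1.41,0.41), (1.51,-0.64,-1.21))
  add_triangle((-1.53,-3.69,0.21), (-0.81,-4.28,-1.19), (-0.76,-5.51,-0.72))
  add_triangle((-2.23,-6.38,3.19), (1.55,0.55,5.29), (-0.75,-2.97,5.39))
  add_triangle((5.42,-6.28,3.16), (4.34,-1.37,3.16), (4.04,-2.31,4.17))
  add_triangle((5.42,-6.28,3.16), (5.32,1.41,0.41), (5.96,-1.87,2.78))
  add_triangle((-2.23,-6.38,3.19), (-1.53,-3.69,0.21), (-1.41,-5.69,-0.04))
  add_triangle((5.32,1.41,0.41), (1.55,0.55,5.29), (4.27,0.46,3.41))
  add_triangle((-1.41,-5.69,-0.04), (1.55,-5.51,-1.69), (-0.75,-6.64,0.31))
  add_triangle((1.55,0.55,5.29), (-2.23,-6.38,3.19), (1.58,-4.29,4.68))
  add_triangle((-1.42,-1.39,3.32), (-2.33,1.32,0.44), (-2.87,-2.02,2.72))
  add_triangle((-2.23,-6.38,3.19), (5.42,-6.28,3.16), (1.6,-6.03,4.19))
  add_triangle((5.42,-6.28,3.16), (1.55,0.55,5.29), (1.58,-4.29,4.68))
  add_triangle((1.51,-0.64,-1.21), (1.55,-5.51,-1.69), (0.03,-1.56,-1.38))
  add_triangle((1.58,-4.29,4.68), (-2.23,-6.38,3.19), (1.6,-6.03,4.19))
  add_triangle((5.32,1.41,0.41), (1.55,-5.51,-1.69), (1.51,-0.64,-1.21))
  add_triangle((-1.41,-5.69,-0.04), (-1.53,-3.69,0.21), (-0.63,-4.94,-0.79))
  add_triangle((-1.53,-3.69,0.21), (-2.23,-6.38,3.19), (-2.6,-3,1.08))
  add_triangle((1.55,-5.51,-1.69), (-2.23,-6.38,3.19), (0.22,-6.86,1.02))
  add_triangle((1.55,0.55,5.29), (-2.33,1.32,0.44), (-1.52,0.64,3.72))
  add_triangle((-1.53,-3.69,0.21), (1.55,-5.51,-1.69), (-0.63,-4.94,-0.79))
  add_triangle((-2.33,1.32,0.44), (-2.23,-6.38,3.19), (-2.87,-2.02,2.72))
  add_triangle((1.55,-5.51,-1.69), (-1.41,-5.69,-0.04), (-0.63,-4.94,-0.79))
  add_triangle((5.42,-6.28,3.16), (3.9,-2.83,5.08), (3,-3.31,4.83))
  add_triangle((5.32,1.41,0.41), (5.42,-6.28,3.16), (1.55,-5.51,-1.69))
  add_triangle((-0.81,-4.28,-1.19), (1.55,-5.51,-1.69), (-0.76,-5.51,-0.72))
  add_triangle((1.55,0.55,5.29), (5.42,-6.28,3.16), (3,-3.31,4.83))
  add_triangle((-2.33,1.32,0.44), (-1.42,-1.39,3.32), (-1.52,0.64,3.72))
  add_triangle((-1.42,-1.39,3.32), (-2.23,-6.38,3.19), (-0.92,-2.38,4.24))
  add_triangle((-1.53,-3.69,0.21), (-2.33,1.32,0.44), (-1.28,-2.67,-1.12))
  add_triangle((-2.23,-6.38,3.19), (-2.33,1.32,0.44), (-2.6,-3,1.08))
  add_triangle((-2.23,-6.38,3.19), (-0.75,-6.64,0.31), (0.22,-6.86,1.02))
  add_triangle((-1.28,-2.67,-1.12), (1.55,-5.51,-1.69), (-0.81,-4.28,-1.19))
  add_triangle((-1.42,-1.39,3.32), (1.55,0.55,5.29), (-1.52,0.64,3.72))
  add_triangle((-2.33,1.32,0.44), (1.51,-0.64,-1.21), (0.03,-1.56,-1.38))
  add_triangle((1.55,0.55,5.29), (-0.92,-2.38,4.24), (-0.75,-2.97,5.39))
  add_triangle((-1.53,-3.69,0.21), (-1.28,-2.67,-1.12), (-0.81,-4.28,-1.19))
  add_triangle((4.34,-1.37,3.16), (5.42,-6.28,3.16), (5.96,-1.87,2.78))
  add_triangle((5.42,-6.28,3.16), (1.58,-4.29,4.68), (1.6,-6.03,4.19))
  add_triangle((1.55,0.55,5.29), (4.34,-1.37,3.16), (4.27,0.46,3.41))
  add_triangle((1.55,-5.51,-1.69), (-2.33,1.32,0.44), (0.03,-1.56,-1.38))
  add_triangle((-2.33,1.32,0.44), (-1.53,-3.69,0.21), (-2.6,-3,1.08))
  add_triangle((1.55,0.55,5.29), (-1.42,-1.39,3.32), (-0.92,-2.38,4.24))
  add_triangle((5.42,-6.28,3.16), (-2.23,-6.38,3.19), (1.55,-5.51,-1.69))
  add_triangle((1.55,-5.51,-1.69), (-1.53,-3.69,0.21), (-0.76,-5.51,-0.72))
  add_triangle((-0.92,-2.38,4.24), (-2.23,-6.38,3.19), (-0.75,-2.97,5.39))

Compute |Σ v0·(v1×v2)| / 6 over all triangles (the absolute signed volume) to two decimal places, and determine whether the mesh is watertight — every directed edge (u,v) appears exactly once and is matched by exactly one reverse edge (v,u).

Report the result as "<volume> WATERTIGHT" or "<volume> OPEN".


240.15 OPEN

Per-triangle v0·(v1×v2)/6:
  t1: +3.4131
  t2: +4.0380
  t3: +3.8261
  t4: +3.2422
  t5: +3.4565
  t6: +2.9664
  t7: +8.8063
  t8: +5.2019
  t9: +4.3416
  t10: +2.5107
  t11: +1.7072
  t12: +0.7310
  t13: +3.9330
  t14: +4.6485
  t15: +7.4902
  t16: +1.7433
  t17: +3.4597
  t18: +2.3883
  t19: +14.5628
  t20: +2.4648
  t21: +9.4355
  t22: +17.7100
  t23: +1.4817
  t24: +6.1466
  t25: +5.2943
  t26: +0.3080
  t27: +2.5899
  t28: -3.4655
  t29: +2.3832
  t30: -0.7784
  t31: +2.5445
  t32: +1.1577
  t33: +4.2793
  t34: +26.7767
  t35: +1.5337
  t36: -5.8712
  t37: +2.6635
  t38: +2.7837
  t39: +2.3056
  t40: +3.0613
  t41: +4.3530
  t42: +0.7858
  t43: +4.5271
  t44: +0.6692
  t45: +0.9375
  t46: +0.9070
  t47: +5.1607
  t48: +6.9439
  t49: +5.2157
  t50: +1.6348
  t51: +1.1794
  t52: +2.6429
  t53: +36.0666
  t54: +0.5588
  t55: +1.3003
Σ = +240.1541 → |volume| = 240.15

Directed edges: 165 total; 3 unmatched, e.g. (-2.33,1.32,0.44)→(-1.28,-2.67,-1.12) → open.


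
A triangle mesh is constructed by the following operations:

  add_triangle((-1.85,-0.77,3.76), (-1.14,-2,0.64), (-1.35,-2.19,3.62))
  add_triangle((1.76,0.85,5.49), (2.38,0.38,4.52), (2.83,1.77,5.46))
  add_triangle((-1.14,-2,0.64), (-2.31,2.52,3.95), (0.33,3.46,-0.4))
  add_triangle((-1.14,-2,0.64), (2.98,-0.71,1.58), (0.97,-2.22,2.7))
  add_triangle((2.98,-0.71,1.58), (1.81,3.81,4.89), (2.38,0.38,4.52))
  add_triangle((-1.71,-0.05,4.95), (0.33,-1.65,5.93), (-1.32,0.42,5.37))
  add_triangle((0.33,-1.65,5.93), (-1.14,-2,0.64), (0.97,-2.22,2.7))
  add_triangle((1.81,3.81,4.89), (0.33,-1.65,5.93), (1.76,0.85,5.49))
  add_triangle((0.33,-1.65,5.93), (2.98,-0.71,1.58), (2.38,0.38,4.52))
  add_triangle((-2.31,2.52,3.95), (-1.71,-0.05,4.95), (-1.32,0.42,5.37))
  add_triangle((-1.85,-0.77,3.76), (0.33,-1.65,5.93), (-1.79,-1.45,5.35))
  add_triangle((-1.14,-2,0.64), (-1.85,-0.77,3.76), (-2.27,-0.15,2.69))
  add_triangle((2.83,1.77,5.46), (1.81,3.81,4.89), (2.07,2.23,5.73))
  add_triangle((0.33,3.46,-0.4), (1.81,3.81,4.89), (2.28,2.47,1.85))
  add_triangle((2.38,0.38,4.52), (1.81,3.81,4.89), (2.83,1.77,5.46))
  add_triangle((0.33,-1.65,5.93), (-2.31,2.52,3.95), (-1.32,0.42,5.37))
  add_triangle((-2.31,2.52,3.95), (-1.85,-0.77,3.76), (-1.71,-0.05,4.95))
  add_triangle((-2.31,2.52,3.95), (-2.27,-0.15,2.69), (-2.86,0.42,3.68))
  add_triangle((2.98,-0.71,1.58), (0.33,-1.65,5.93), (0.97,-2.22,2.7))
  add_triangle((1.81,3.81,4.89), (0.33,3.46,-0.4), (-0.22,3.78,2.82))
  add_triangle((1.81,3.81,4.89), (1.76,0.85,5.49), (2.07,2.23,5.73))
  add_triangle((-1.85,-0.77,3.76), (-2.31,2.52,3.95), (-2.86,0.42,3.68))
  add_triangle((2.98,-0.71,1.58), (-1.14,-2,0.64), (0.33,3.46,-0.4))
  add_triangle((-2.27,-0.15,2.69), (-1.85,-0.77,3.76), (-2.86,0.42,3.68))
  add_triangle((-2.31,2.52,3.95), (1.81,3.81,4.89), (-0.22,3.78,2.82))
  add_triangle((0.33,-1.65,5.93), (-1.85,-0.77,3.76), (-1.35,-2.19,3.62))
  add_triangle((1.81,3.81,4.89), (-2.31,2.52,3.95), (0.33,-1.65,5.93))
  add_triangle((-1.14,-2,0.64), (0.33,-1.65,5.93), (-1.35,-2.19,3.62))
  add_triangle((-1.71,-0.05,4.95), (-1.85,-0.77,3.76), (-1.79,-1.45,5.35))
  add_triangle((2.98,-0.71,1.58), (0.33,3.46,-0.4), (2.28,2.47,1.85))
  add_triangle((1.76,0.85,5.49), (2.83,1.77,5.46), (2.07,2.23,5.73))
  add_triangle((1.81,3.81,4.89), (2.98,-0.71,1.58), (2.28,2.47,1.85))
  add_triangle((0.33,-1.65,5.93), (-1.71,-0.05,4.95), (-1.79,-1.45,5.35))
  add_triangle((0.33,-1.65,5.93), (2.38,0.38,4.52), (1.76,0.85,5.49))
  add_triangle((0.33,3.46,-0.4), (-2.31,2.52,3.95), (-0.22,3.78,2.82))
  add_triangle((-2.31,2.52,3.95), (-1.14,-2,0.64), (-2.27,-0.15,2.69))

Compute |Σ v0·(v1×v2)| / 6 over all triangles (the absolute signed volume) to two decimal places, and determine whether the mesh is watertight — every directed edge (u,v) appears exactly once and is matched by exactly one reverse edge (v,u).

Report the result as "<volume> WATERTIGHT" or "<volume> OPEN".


Per-triangle v0·(v1×v2)/6:
  t1: +1.2540
  t2: +1.1036
  t3: +1.7205
  t4: +1.2367
  t5: +5.0145
  t6: +1.6326
  t7: +3.1826
  t8: +3.8191
  t9: +5.2498
  t10: +1.5000
  t11: -0.4913
  t12: +1.3158
  t13: +1.5764
  t14: +4.5028
  t15: -0.6402
  t16: +1.0043
  t17: +1.7348
  t18: +0.0147
  t19: +3.9791
  t20: +4.5015
  t21: +0.3533
  t22: +1.9195
  t23: -1.5384
  t24: +0.4325
  t25: +5.4403
  t26: +2.8307
  t27: +18.4289
  t28: +1.4194
  t29: +0.6698
  t30: +1.9873
  t31: +1.1293
  t32: +4.5315
  t33: +2.6630
  t34: +2.6474
  t35: +3.3702
  t36: -0.1641
Σ = +89.3316 → |volume| = 89.33

Directed edges: 108 total, each appears once with its reverse present → watertight.

89.33 WATERTIGHT
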